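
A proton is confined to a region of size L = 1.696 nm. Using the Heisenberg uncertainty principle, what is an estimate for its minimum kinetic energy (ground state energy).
1.803 μeV

Using the uncertainty principle to estimate ground state energy:

1. The position uncertainty is approximately the confinement size:
   Δx ≈ L = 1.696e-09 m

2. From ΔxΔp ≥ ℏ/2, the minimum momentum uncertainty is:
   Δp ≈ ℏ/(2L) = 3.109e-26 kg·m/s

3. The kinetic energy is approximately:
   KE ≈ (Δp)²/(2m) = (3.109e-26)²/(2 × 1.673e-27 kg)
   KE ≈ 2.889e-25 J = 1.803 μeV

This is an order-of-magnitude estimate of the ground state energy.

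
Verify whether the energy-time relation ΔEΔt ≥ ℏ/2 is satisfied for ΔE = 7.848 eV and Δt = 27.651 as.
No, it violates the uncertainty relation.

Calculate the product ΔEΔt:
ΔE = 7.848 eV = 1.257e-18 J
ΔEΔt = (1.257e-18 J) × (2.765e-17 s)
ΔEΔt = 3.477e-35 J·s

Compare to the minimum allowed value ℏ/2:
ℏ/2 = 5.273e-35 J·s

Since ΔEΔt = 3.477e-35 J·s < 5.273e-35 J·s = ℏ/2,
this violates the uncertainty relation.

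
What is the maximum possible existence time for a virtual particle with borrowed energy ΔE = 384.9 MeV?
8.550 × 10^-25 s

Using the energy-time uncertainty principle:
ΔEΔt ≥ ℏ/2

For a virtual particle borrowing energy ΔE, the maximum lifetime is:
Δt_max = ℏ/(2ΔE)

Converting energy:
ΔE = 384.9 MeV = 6.167e-11 J

Δt_max = (1.055e-34 J·s) / (2 × 6.167e-11 J)
Δt_max = 8.550e-25 s = 8.550 × 10^-25 s

Virtual particles with higher borrowed energy exist for shorter times.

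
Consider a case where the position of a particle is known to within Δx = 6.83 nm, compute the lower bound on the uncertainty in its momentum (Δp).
7.720 × 10^-27 kg·m/s

Using the Heisenberg uncertainty principle:
ΔxΔp ≥ ℏ/2

The minimum uncertainty in momentum is:
Δp_min = ℏ/(2Δx)
Δp_min = (1.055e-34 J·s) / (2 × 6.830e-09 m)
Δp_min = 7.720e-27 kg·m/s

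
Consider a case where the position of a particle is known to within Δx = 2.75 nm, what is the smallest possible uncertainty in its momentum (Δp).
1.917 × 10^-26 kg·m/s

Using the Heisenberg uncertainty principle:
ΔxΔp ≥ ℏ/2

The minimum uncertainty in momentum is:
Δp_min = ℏ/(2Δx)
Δp_min = (1.055e-34 J·s) / (2 × 2.750e-09 m)
Δp_min = 1.917e-26 kg·m/s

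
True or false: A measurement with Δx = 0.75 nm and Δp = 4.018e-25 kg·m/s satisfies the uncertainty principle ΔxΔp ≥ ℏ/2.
Yes, it satisfies the uncertainty principle.

Calculate the product ΔxΔp:
ΔxΔp = (7.500e-10 m) × (4.018e-25 kg·m/s)
ΔxΔp = 3.014e-34 J·s

Compare to the minimum allowed value ℏ/2:
ℏ/2 = 5.273e-35 J·s

Since ΔxΔp = 3.014e-34 J·s ≥ 5.273e-35 J·s = ℏ/2,
the measurement satisfies the uncertainty principle.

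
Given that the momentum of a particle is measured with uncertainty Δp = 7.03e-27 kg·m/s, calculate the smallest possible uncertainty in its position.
7.501 nm

Using the Heisenberg uncertainty principle:
ΔxΔp ≥ ℏ/2

The minimum uncertainty in position is:
Δx_min = ℏ/(2Δp)
Δx_min = (1.055e-34 J·s) / (2 × 7.030e-27 kg·m/s)
Δx_min = 7.501e-09 m = 7.501 nm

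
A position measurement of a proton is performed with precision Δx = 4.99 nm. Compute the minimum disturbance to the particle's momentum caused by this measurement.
1.057 × 10^-26 kg·m/s

The uncertainty principle implies that measuring position disturbs momentum:
ΔxΔp ≥ ℏ/2

When we measure position with precision Δx, we necessarily introduce a momentum uncertainty:
Δp ≥ ℏ/(2Δx)
Δp_min = (1.055e-34 J·s) / (2 × 4.990e-09 m)
Δp_min = 1.057e-26 kg·m/s

The more precisely we measure position, the greater the momentum disturbance.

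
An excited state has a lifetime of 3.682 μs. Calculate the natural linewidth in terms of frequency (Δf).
21.613 kHz

Using the energy-time uncertainty principle and E = hf:
ΔEΔt ≥ ℏ/2
hΔf·Δt ≥ ℏ/2

The minimum frequency uncertainty is:
Δf = ℏ/(2hτ) = 1/(4πτ)
Δf = 1/(4π × 3.682e-06 s)
Δf = 2.161e+04 Hz = 21.613 kHz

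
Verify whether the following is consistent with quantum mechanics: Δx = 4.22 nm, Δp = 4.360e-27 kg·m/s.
No, it violates the uncertainty principle (impossible measurement).

Calculate the product ΔxΔp:
ΔxΔp = (4.220e-09 m) × (4.360e-27 kg·m/s)
ΔxΔp = 1.840e-35 J·s

Compare to the minimum allowed value ℏ/2:
ℏ/2 = 5.273e-35 J·s

Since ΔxΔp = 1.840e-35 J·s < 5.273e-35 J·s = ℏ/2,
the measurement violates the uncertainty principle.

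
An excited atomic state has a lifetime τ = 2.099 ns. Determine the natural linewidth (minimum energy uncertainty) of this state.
156.792 neV

Using the energy-time uncertainty principle:
ΔEΔt ≥ ℏ/2

The lifetime τ represents the time uncertainty Δt.
The natural linewidth (minimum energy uncertainty) is:

ΔE = ℏ/(2τ)
ΔE = (1.055e-34 J·s) / (2 × 2.099e-09 s)
ΔE = 2.512e-26 J = 156.792 neV

This natural linewidth limits the precision of spectroscopic measurements.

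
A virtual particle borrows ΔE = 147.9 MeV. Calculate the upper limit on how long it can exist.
2.225 ys

Using the energy-time uncertainty principle:
ΔEΔt ≥ ℏ/2

For a virtual particle borrowing energy ΔE, the maximum lifetime is:
Δt_max = ℏ/(2ΔE)

Converting energy:
ΔE = 147.9 MeV = 2.370e-11 J

Δt_max = (1.055e-34 J·s) / (2 × 2.370e-11 J)
Δt_max = 2.225e-24 s = 2.225 ys

Virtual particles with higher borrowed energy exist for shorter times.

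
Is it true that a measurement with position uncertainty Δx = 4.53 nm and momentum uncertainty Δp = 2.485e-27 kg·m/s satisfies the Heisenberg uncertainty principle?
No, it violates the uncertainty principle (impossible measurement).

Calculate the product ΔxΔp:
ΔxΔp = (4.530e-09 m) × (2.485e-27 kg·m/s)
ΔxΔp = 1.126e-35 J·s

Compare to the minimum allowed value ℏ/2:
ℏ/2 = 5.273e-35 J·s

Since ΔxΔp = 1.126e-35 J·s < 5.273e-35 J·s = ℏ/2,
the measurement violates the uncertainty principle.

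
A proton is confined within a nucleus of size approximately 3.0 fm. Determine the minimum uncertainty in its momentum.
1.758 × 10^-20 kg·m/s

Using the Heisenberg uncertainty principle:
ΔxΔp ≥ ℏ/2

With Δx ≈ L = 3.000e-15 m (the confinement size):
Δp_min = ℏ/(2Δx)
Δp_min = (1.055e-34 J·s) / (2 × 3.000e-15 m)
Δp_min = 1.758e-20 kg·m/s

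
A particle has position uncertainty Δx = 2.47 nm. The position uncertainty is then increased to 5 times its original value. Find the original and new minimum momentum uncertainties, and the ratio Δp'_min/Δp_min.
Original Δp_min = 2.135 × 10^-26 kg·m/s; new Δp'_min = 4.270 × 10^-27 kg·m/s; ratio Δp'_min/Δp_min = 1/5.

From the uncertainty principle ΔxΔp ≥ ℏ/2, the minimum momentum uncertainty is Δp_min = ℏ/(2Δx).

Original (Δx = 2.47 nm = 2.470e-09 m):
Δp_min = (1.055e-34 J·s)/(2 × 2.470e-09 m) = 2.135e-26 kg·m/s

When Δx → 5Δx:
Δp'_min = ℏ/(2 × 5Δx) = (1/5) × ℏ/(2Δx) = (1/5) × Δp_min
Δp'_min = 1/5 × 2.135e-26 kg·m/s = 4.270e-27 kg·m/s

Since Δp_min ∝ 1/Δx, when Δx is increased to 5 times its original value, Δp_min decreases to 1/5 of its original value.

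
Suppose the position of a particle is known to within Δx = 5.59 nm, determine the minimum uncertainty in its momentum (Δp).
9.433 × 10^-27 kg·m/s

Using the Heisenberg uncertainty principle:
ΔxΔp ≥ ℏ/2

The minimum uncertainty in momentum is:
Δp_min = ℏ/(2Δx)
Δp_min = (1.055e-34 J·s) / (2 × 5.590e-09 m)
Δp_min = 9.433e-27 kg·m/s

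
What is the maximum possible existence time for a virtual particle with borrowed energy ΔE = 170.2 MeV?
1.934 ys

Using the energy-time uncertainty principle:
ΔEΔt ≥ ℏ/2

For a virtual particle borrowing energy ΔE, the maximum lifetime is:
Δt_max = ℏ/(2ΔE)

Converting energy:
ΔE = 170.2 MeV = 2.727e-11 J

Δt_max = (1.055e-34 J·s) / (2 × 2.727e-11 J)
Δt_max = 1.934e-24 s = 1.934 ys

Virtual particles with higher borrowed energy exist for shorter times.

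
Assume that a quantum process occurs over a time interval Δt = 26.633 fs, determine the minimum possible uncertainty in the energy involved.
12.357 meV

Using the energy-time uncertainty principle:
ΔEΔt ≥ ℏ/2

The minimum uncertainty in energy is:
ΔE_min = ℏ/(2Δt)
ΔE_min = (1.055e-34 J·s) / (2 × 2.663e-14 s)
ΔE_min = 1.980e-21 J = 12.357 meV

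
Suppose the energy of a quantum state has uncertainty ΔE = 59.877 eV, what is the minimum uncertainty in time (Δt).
5.496 as

Using the energy-time uncertainty principle:
ΔEΔt ≥ ℏ/2

The minimum uncertainty in time is:
Δt_min = ℏ/(2ΔE)
Δt_min = (1.055e-34 J·s) / (2 × 9.593e-18 J)
Δt_min = 5.496e-18 s = 5.496 as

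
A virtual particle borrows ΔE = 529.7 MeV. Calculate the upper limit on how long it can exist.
6.213 × 10^-25 s

Using the energy-time uncertainty principle:
ΔEΔt ≥ ℏ/2

For a virtual particle borrowing energy ΔE, the maximum lifetime is:
Δt_max = ℏ/(2ΔE)

Converting energy:
ΔE = 529.7 MeV = 8.487e-11 J

Δt_max = (1.055e-34 J·s) / (2 × 8.487e-11 J)
Δt_max = 6.213e-25 s = 6.213 × 10^-25 s

Virtual particles with higher borrowed energy exist for shorter times.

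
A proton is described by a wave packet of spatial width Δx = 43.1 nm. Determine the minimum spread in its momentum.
1.223 × 10^-27 kg·m/s

For a wave packet, the spatial width Δx and momentum spread Δp are related by the uncertainty principle:
ΔxΔp ≥ ℏ/2

The minimum momentum spread is:
Δp_min = ℏ/(2Δx)
Δp_min = (1.055e-34 J·s) / (2 × 4.310e-08 m)
Δp_min = 1.223e-27 kg·m/s

A wave packet cannot have both a well-defined position and well-defined momentum.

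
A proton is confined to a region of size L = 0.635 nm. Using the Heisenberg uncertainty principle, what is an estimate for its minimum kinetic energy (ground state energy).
12.865 μeV

Using the uncertainty principle to estimate ground state energy:

1. The position uncertainty is approximately the confinement size:
   Δx ≈ L = 6.350e-10 m

2. From ΔxΔp ≥ ℏ/2, the minimum momentum uncertainty is:
   Δp ≈ ℏ/(2L) = 8.304e-26 kg·m/s

3. The kinetic energy is approximately:
   KE ≈ (Δp)²/(2m) = (8.304e-26)²/(2 × 1.673e-27 kg)
   KE ≈ 2.061e-24 J = 12.865 μeV

This is an order-of-magnitude estimate of the ground state energy.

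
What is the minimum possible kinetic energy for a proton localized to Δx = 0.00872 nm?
68.221 meV

Localizing a particle requires giving it sufficient momentum uncertainty:

1. From uncertainty principle: Δp ≥ ℏ/(2Δx)
   Δp_min = (1.055e-34 J·s) / (2 × 8.720e-12 m)
   Δp_min = 6.047e-24 kg·m/s

2. This momentum uncertainty corresponds to kinetic energy:
   KE ≈ (Δp)²/(2m) = (6.047e-24)²/(2 × 1.673e-27 kg)
   KE = 1.093e-20 J = 68.221 meV

Tighter localization requires more energy.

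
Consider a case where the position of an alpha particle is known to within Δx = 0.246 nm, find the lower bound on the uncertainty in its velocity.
32.258 m/s

Using the Heisenberg uncertainty principle and Δp = mΔv:
ΔxΔp ≥ ℏ/2
Δx(mΔv) ≥ ℏ/2

The minimum uncertainty in velocity is:
Δv_min = ℏ/(2mΔx)
Δv_min = (1.055e-34 J·s) / (2 × 6.645e-27 kg × 2.460e-10 m)
Δv_min = 3.226e+01 m/s = 32.258 m/s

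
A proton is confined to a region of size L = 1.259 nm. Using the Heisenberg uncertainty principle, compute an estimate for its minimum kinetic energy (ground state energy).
3.273 μeV

Using the uncertainty principle to estimate ground state energy:

1. The position uncertainty is approximately the confinement size:
   Δx ≈ L = 1.259e-09 m

2. From ΔxΔp ≥ ℏ/2, the minimum momentum uncertainty is:
   Δp ≈ ℏ/(2L) = 4.188e-26 kg·m/s

3. The kinetic energy is approximately:
   KE ≈ (Δp)²/(2m) = (4.188e-26)²/(2 × 1.673e-27 kg)
   KE ≈ 5.243e-25 J = 3.273 μeV

This is an order-of-magnitude estimate of the ground state energy.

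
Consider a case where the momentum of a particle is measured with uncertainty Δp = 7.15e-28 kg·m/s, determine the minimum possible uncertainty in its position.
73.746 nm

Using the Heisenberg uncertainty principle:
ΔxΔp ≥ ℏ/2

The minimum uncertainty in position is:
Δx_min = ℏ/(2Δp)
Δx_min = (1.055e-34 J·s) / (2 × 7.150e-28 kg·m/s)
Δx_min = 7.375e-08 m = 73.746 nm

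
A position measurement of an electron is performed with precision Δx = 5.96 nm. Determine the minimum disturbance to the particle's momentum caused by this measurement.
8.847 × 10^-27 kg·m/s

The uncertainty principle implies that measuring position disturbs momentum:
ΔxΔp ≥ ℏ/2

When we measure position with precision Δx, we necessarily introduce a momentum uncertainty:
Δp ≥ ℏ/(2Δx)
Δp_min = (1.055e-34 J·s) / (2 × 5.960e-09 m)
Δp_min = 8.847e-27 kg·m/s

The more precisely we measure position, the greater the momentum disturbance.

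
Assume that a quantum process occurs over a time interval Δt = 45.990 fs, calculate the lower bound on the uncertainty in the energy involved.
7.156 meV

Using the energy-time uncertainty principle:
ΔEΔt ≥ ℏ/2

The minimum uncertainty in energy is:
ΔE_min = ℏ/(2Δt)
ΔE_min = (1.055e-34 J·s) / (2 × 4.599e-14 s)
ΔE_min = 1.147e-21 J = 7.156 meV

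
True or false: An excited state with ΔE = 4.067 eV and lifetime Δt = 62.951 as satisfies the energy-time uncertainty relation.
No, it violates the uncertainty relation.

Calculate the product ΔEΔt:
ΔE = 4.067 eV = 6.516e-19 J
ΔEΔt = (6.516e-19 J) × (6.295e-17 s)
ΔEΔt = 4.102e-35 J·s

Compare to the minimum allowed value ℏ/2:
ℏ/2 = 5.273e-35 J·s

Since ΔEΔt = 4.102e-35 J·s < 5.273e-35 J·s = ℏ/2,
this violates the uncertainty relation.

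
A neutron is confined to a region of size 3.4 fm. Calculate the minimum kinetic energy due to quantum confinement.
448.124 keV

Using the uncertainty principle:

1. Position uncertainty: Δx ≈ 3.400e-15 m
2. Minimum momentum uncertainty: Δp = ℏ/(2Δx) = 1.551e-20 kg·m/s
3. Minimum kinetic energy:
   KE = (Δp)²/(2m) = (1.551e-20)²/(2 × 1.675e-27 kg)
   KE = 7.180e-14 J = 448.124 keV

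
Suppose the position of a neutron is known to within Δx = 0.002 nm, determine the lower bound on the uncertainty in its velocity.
15.741 km/s

Using the Heisenberg uncertainty principle and Δp = mΔv:
ΔxΔp ≥ ℏ/2
Δx(mΔv) ≥ ℏ/2

The minimum uncertainty in velocity is:
Δv_min = ℏ/(2mΔx)
Δv_min = (1.055e-34 J·s) / (2 × 1.675e-27 kg × 2.000e-12 m)
Δv_min = 1.574e+04 m/s = 15.741 km/s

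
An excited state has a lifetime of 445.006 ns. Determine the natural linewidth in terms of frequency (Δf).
178.823 kHz

Using the energy-time uncertainty principle and E = hf:
ΔEΔt ≥ ℏ/2
hΔf·Δt ≥ ℏ/2

The minimum frequency uncertainty is:
Δf = ℏ/(2hτ) = 1/(4πτ)
Δf = 1/(4π × 4.450e-07 s)
Δf = 1.788e+05 Hz = 178.823 kHz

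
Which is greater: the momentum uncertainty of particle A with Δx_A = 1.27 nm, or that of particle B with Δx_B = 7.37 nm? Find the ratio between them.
Particle A has the larger minimum momentum uncertainty, by a factor of 5.80.

For each particle, the minimum momentum uncertainty is Δp_min = ℏ/(2Δx):

Particle A: Δp_A = ℏ/(2×1.270e-09 m) = 4.152e-26 kg·m/s
Particle B: Δp_B = ℏ/(2×7.370e-09 m) = 7.154e-27 kg·m/s

Ratio: Δp_A/Δp_B = 5.80

Since Δp_min ∝ 1/Δx, the particle with smaller position uncertainty (A) has larger momentum uncertainty.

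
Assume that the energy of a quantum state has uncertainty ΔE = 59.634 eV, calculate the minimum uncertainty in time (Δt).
5.519 as

Using the energy-time uncertainty principle:
ΔEΔt ≥ ℏ/2

The minimum uncertainty in time is:
Δt_min = ℏ/(2ΔE)
Δt_min = (1.055e-34 J·s) / (2 × 9.554e-18 J)
Δt_min = 5.519e-18 s = 5.519 as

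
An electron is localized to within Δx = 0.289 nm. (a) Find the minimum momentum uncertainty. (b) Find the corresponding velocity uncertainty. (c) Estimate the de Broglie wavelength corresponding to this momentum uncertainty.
(a) Δp_min = 1.825 × 10^-25 kg·m/s
(b) Δv_min = 200.290 km/s
(c) λ_dB = 3.632 nm

Step-by-step:

(a) From the uncertainty principle:
Δp_min = ℏ/(2Δx) = (1.055e-34 J·s)/(2 × 2.890e-10 m) = 1.825e-25 kg·m/s

(b) The velocity uncertainty:
Δv = Δp/m = (1.825e-25 kg·m/s)/(9.109e-31 kg) = 2.003e+05 m/s = 200.290 km/s

(c) The de Broglie wavelength for this momentum:
λ = h/p = (6.626e-34 J·s)/(1.825e-25 kg·m/s) = 3.632e-09 m = 3.632 nm

Note: The de Broglie wavelength is comparable to the localization size, as expected from wave-particle duality.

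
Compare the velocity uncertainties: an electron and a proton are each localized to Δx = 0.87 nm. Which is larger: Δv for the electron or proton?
The electron has the larger minimum velocity uncertainty, by a ratio of 1836.2.

For both particles, Δp_min = ℏ/(2Δx) = 6.061e-26 kg·m/s (same for both).

The velocity uncertainty is Δv = Δp/m:
- electron: Δv = 6.061e-26 / 9.109e-31 = 6.653e+04 m/s = 66.533 km/s
- proton: Δv = 6.061e-26 / 1.673e-27 = 3.624e+01 m/s = 36.235 m/s

Ratio: 6.653e+04 / 3.624e+01 = 1836.2

The lighter particle has larger velocity uncertainty because Δv ∝ 1/m.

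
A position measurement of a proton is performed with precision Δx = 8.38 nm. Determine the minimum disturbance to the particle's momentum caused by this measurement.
6.292 × 10^-27 kg·m/s

The uncertainty principle implies that measuring position disturbs momentum:
ΔxΔp ≥ ℏ/2

When we measure position with precision Δx, we necessarily introduce a momentum uncertainty:
Δp ≥ ℏ/(2Δx)
Δp_min = (1.055e-34 J·s) / (2 × 8.380e-09 m)
Δp_min = 6.292e-27 kg·m/s

The more precisely we measure position, the greater the momentum disturbance.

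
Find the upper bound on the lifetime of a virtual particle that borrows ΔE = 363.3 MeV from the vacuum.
9.059 × 10^-25 s

Using the energy-time uncertainty principle:
ΔEΔt ≥ ℏ/2

For a virtual particle borrowing energy ΔE, the maximum lifetime is:
Δt_max = ℏ/(2ΔE)

Converting energy:
ΔE = 363.3 MeV = 5.821e-11 J

Δt_max = (1.055e-34 J·s) / (2 × 5.821e-11 J)
Δt_max = 9.059e-25 s = 9.059 × 10^-25 s

Virtual particles with higher borrowed energy exist for shorter times.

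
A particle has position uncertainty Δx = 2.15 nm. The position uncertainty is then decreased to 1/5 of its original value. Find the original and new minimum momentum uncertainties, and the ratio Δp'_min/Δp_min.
Original Δp_min = 2.452 × 10^-26 kg·m/s; new Δp'_min = 1.226 × 10^-25 kg·m/s; ratio Δp'_min/Δp_min = 5.

From the uncertainty principle ΔxΔp ≥ ℏ/2, the minimum momentum uncertainty is Δp_min = ℏ/(2Δx).

Original (Δx = 2.15 nm = 2.150e-09 m):
Δp_min = (1.055e-34 J·s)/(2 × 2.150e-09 m) = 2.452e-26 kg·m/s

When Δx → (1/5)Δx:
Δp'_min = ℏ/(2 × (1/5)Δx) = 5 × ℏ/(2Δx) = 5 × Δp_min
Δp'_min = 5 × 2.452e-26 kg·m/s = 1.226e-25 kg·m/s

Since Δp_min ∝ 1/Δx, when Δx is decreased to 1/5 of its original value, Δp_min increases to 5 times its original value.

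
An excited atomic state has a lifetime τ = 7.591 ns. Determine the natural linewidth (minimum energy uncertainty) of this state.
43.355 neV

Using the energy-time uncertainty principle:
ΔEΔt ≥ ℏ/2

The lifetime τ represents the time uncertainty Δt.
The natural linewidth (minimum energy uncertainty) is:

ΔE = ℏ/(2τ)
ΔE = (1.055e-34 J·s) / (2 × 7.591e-09 s)
ΔE = 6.946e-27 J = 43.355 neV

This natural linewidth limits the precision of spectroscopic measurements.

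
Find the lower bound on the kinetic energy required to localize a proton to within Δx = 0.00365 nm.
389.375 meV

Localizing a particle requires giving it sufficient momentum uncertainty:

1. From uncertainty principle: Δp ≥ ℏ/(2Δx)
   Δp_min = (1.055e-34 J·s) / (2 × 3.650e-12 m)
   Δp_min = 1.445e-23 kg·m/s

2. This momentum uncertainty corresponds to kinetic energy:
   KE ≈ (Δp)²/(2m) = (1.445e-23)²/(2 × 1.673e-27 kg)
   KE = 6.238e-20 J = 389.375 meV

Tighter localization requires more energy.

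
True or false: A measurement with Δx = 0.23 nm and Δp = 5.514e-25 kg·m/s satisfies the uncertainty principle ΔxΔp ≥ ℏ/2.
Yes, it satisfies the uncertainty principle.

Calculate the product ΔxΔp:
ΔxΔp = (2.300e-10 m) × (5.514e-25 kg·m/s)
ΔxΔp = 1.268e-34 J·s

Compare to the minimum allowed value ℏ/2:
ℏ/2 = 5.273e-35 J·s

Since ΔxΔp = 1.268e-34 J·s ≥ 5.273e-35 J·s = ℏ/2,
the measurement satisfies the uncertainty principle.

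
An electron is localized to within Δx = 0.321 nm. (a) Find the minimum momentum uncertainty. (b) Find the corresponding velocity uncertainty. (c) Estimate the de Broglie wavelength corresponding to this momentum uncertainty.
(a) Δp_min = 1.643 × 10^-25 kg·m/s
(b) Δv_min = 180.323 km/s
(c) λ_dB = 4.034 nm

Step-by-step:

(a) From the uncertainty principle:
Δp_min = ℏ/(2Δx) = (1.055e-34 J·s)/(2 × 3.210e-10 m) = 1.643e-25 kg·m/s

(b) The velocity uncertainty:
Δv = Δp/m = (1.643e-25 kg·m/s)/(9.109e-31 kg) = 1.803e+05 m/s = 180.323 km/s

(c) The de Broglie wavelength for this momentum:
λ = h/p = (6.626e-34 J·s)/(1.643e-25 kg·m/s) = 4.034e-09 m = 4.034 nm

Note: The de Broglie wavelength is comparable to the localization size, as expected from wave-particle duality.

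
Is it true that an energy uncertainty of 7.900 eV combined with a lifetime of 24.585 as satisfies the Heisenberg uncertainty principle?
No, it violates the uncertainty relation.

Calculate the product ΔEΔt:
ΔE = 7.900 eV = 1.266e-18 J
ΔEΔt = (1.266e-18 J) × (2.458e-17 s)
ΔEΔt = 3.112e-35 J·s

Compare to the minimum allowed value ℏ/2:
ℏ/2 = 5.273e-35 J·s

Since ΔEΔt = 3.112e-35 J·s < 5.273e-35 J·s = ℏ/2,
this violates the uncertainty relation.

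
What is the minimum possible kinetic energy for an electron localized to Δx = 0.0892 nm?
1.197 eV

Localizing a particle requires giving it sufficient momentum uncertainty:

1. From uncertainty principle: Δp ≥ ℏ/(2Δx)
   Δp_min = (1.055e-34 J·s) / (2 × 8.920e-11 m)
   Δp_min = 5.911e-25 kg·m/s

2. This momentum uncertainty corresponds to kinetic energy:
   KE ≈ (Δp)²/(2m) = (5.911e-25)²/(2 × 9.109e-31 kg)
   KE = 1.918e-19 J = 1.197 eV

Tighter localization requires more energy.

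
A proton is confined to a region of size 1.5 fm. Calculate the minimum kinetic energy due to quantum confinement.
2.306 MeV

Using the uncertainty principle:

1. Position uncertainty: Δx ≈ 1.500e-15 m
2. Minimum momentum uncertainty: Δp = ℏ/(2Δx) = 3.515e-20 kg·m/s
3. Minimum kinetic energy:
   KE = (Δp)²/(2m) = (3.515e-20)²/(2 × 1.673e-27 kg)
   KE = 3.694e-13 J = 2.306 MeV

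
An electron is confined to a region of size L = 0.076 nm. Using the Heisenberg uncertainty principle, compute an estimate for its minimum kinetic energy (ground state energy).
1.649 eV

Using the uncertainty principle to estimate ground state energy:

1. The position uncertainty is approximately the confinement size:
   Δx ≈ L = 7.600e-11 m

2. From ΔxΔp ≥ ℏ/2, the minimum momentum uncertainty is:
   Δp ≈ ℏ/(2L) = 6.938e-25 kg·m/s

3. The kinetic energy is approximately:
   KE ≈ (Δp)²/(2m) = (6.938e-25)²/(2 × 9.109e-31 kg)
   KE ≈ 2.642e-19 J = 1.649 eV

This is an order-of-magnitude estimate of the ground state energy.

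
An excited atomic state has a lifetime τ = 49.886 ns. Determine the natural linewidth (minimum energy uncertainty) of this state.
6.597 neV

Using the energy-time uncertainty principle:
ΔEΔt ≥ ℏ/2

The lifetime τ represents the time uncertainty Δt.
The natural linewidth (minimum energy uncertainty) is:

ΔE = ℏ/(2τ)
ΔE = (1.055e-34 J·s) / (2 × 4.989e-08 s)
ΔE = 1.057e-27 J = 6.597 neV

This natural linewidth limits the precision of spectroscopic measurements.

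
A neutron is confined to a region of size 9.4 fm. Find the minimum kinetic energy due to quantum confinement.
58.627 keV

Using the uncertainty principle:

1. Position uncertainty: Δx ≈ 9.400e-15 m
2. Minimum momentum uncertainty: Δp = ℏ/(2Δx) = 5.609e-21 kg·m/s
3. Minimum kinetic energy:
   KE = (Δp)²/(2m) = (5.609e-21)²/(2 × 1.675e-27 kg)
   KE = 9.393e-15 J = 58.627 keV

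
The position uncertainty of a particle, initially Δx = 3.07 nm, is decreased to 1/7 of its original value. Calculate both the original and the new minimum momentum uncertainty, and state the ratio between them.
Original Δp_min = 1.718 × 10^-26 kg·m/s; new Δp'_min = 1.202 × 10^-25 kg·m/s; ratio Δp'_min/Δp_min = 7.

From the uncertainty principle ΔxΔp ≥ ℏ/2, the minimum momentum uncertainty is Δp_min = ℏ/(2Δx).

Original (Δx = 3.07 nm = 3.070e-09 m):
Δp_min = (1.055e-34 J·s)/(2 × 3.070e-09 m) = 1.718e-26 kg·m/s

When Δx → (1/7)Δx:
Δp'_min = ℏ/(2 × (1/7)Δx) = 7 × ℏ/(2Δx) = 7 × Δp_min
Δp'_min = 7 × 1.718e-26 kg·m/s = 1.202e-25 kg·m/s

Since Δp_min ∝ 1/Δx, when Δx is decreased to 1/7 of its original value, Δp_min increases to 7 times its original value.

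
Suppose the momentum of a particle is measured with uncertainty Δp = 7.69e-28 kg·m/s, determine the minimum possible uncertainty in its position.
68.568 nm

Using the Heisenberg uncertainty principle:
ΔxΔp ≥ ℏ/2

The minimum uncertainty in position is:
Δx_min = ℏ/(2Δp)
Δx_min = (1.055e-34 J·s) / (2 × 7.690e-28 kg·m/s)
Δx_min = 6.857e-08 m = 68.568 nm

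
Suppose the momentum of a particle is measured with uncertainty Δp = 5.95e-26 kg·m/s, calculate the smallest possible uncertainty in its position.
886.195 pm

Using the Heisenberg uncertainty principle:
ΔxΔp ≥ ℏ/2

The minimum uncertainty in position is:
Δx_min = ℏ/(2Δp)
Δx_min = (1.055e-34 J·s) / (2 × 5.950e-26 kg·m/s)
Δx_min = 8.862e-10 m = 886.195 pm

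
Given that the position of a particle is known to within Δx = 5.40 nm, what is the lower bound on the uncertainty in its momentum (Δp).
9.765 × 10^-27 kg·m/s

Using the Heisenberg uncertainty principle:
ΔxΔp ≥ ℏ/2

The minimum uncertainty in momentum is:
Δp_min = ℏ/(2Δx)
Δp_min = (1.055e-34 J·s) / (2 × 5.400e-09 m)
Δp_min = 9.765e-27 kg·m/s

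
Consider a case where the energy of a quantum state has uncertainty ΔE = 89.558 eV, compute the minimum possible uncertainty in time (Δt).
3.675 as

Using the energy-time uncertainty principle:
ΔEΔt ≥ ℏ/2

The minimum uncertainty in time is:
Δt_min = ℏ/(2ΔE)
Δt_min = (1.055e-34 J·s) / (2 × 1.435e-17 J)
Δt_min = 3.675e-18 s = 3.675 as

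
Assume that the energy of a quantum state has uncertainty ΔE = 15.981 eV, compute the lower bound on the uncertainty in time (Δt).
20.594 as

Using the energy-time uncertainty principle:
ΔEΔt ≥ ℏ/2

The minimum uncertainty in time is:
Δt_min = ℏ/(2ΔE)
Δt_min = (1.055e-34 J·s) / (2 × 2.560e-18 J)
Δt_min = 2.059e-17 s = 20.594 as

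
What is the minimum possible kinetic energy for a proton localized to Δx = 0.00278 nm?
671.219 meV

Localizing a particle requires giving it sufficient momentum uncertainty:

1. From uncertainty principle: Δp ≥ ℏ/(2Δx)
   Δp_min = (1.055e-34 J·s) / (2 × 2.780e-12 m)
   Δp_min = 1.897e-23 kg·m/s

2. This momentum uncertainty corresponds to kinetic energy:
   KE ≈ (Δp)²/(2m) = (1.897e-23)²/(2 × 1.673e-27 kg)
   KE = 1.075e-19 J = 671.219 meV

Tighter localization requires more energy.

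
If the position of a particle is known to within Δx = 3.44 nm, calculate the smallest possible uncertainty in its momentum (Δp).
1.533 × 10^-26 kg·m/s

Using the Heisenberg uncertainty principle:
ΔxΔp ≥ ℏ/2

The minimum uncertainty in momentum is:
Δp_min = ℏ/(2Δx)
Δp_min = (1.055e-34 J·s) / (2 × 3.440e-09 m)
Δp_min = 1.533e-26 kg·m/s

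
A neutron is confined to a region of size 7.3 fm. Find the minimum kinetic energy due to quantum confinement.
97.210 keV

Using the uncertainty principle:

1. Position uncertainty: Δx ≈ 7.300e-15 m
2. Minimum momentum uncertainty: Δp = ℏ/(2Δx) = 7.223e-21 kg·m/s
3. Minimum kinetic energy:
   KE = (Δp)²/(2m) = (7.223e-21)²/(2 × 1.675e-27 kg)
   KE = 1.557e-14 J = 97.210 keV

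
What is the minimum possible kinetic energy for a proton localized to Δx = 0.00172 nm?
1.753 eV

Localizing a particle requires giving it sufficient momentum uncertainty:

1. From uncertainty principle: Δp ≥ ℏ/(2Δx)
   Δp_min = (1.055e-34 J·s) / (2 × 1.720e-12 m)
   Δp_min = 3.066e-23 kg·m/s

2. This momentum uncertainty corresponds to kinetic energy:
   KE ≈ (Δp)²/(2m) = (3.066e-23)²/(2 × 1.673e-27 kg)
   KE = 2.809e-19 J = 1.753 eV

Tighter localization requires more energy.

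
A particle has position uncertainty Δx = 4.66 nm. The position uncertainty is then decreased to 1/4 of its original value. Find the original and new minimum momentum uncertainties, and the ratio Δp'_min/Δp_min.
Original Δp_min = 1.132 × 10^-26 kg·m/s; new Δp'_min = 4.526 × 10^-26 kg·m/s; ratio Δp'_min/Δp_min = 4.

From the uncertainty principle ΔxΔp ≥ ℏ/2, the minimum momentum uncertainty is Δp_min = ℏ/(2Δx).

Original (Δx = 4.66 nm = 4.660e-09 m):
Δp_min = (1.055e-34 J·s)/(2 × 4.660e-09 m) = 1.132e-26 kg·m/s

When Δx → (1/4)Δx:
Δp'_min = ℏ/(2 × (1/4)Δx) = 4 × ℏ/(2Δx) = 4 × Δp_min
Δp'_min = 4 × 1.132e-26 kg·m/s = 4.526e-26 kg·m/s

Since Δp_min ∝ 1/Δx, when Δx is decreased to 1/4 of its original value, Δp_min increases to 4 times its original value.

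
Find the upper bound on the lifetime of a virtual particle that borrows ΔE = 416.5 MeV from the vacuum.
7.902 × 10^-25 s

Using the energy-time uncertainty principle:
ΔEΔt ≥ ℏ/2

For a virtual particle borrowing energy ΔE, the maximum lifetime is:
Δt_max = ℏ/(2ΔE)

Converting energy:
ΔE = 416.5 MeV = 6.673e-11 J

Δt_max = (1.055e-34 J·s) / (2 × 6.673e-11 J)
Δt_max = 7.902e-25 s = 7.902 × 10^-25 s

Virtual particles with higher borrowed energy exist for shorter times.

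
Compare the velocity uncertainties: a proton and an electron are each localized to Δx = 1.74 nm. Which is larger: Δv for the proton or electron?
The electron has the larger minimum velocity uncertainty, by a ratio of 1836.2.

For both particles, Δp_min = ℏ/(2Δx) = 3.030e-26 kg·m/s (same for both).

The velocity uncertainty is Δv = Δp/m:
- proton: Δv = 3.030e-26 / 1.673e-27 = 1.812e+01 m/s = 18.118 m/s
- electron: Δv = 3.030e-26 / 9.109e-31 = 3.327e+04 m/s = 33.267 km/s

Ratio: 3.327e+04 / 1.812e+01 = 1836.2

The lighter particle has larger velocity uncertainty because Δv ∝ 1/m.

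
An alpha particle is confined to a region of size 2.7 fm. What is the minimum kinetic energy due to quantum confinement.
179.123 keV

Using the uncertainty principle:

1. Position uncertainty: Δx ≈ 2.700e-15 m
2. Minimum momentum uncertainty: Δp = ℏ/(2Δx) = 1.953e-20 kg·m/s
3. Minimum kinetic energy:
   KE = (Δp)²/(2m) = (1.953e-20)²/(2 × 6.645e-27 kg)
   KE = 2.870e-14 J = 179.123 keV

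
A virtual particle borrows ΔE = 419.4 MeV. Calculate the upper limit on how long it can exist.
7.847 × 10^-25 s

Using the energy-time uncertainty principle:
ΔEΔt ≥ ℏ/2

For a virtual particle borrowing energy ΔE, the maximum lifetime is:
Δt_max = ℏ/(2ΔE)

Converting energy:
ΔE = 419.4 MeV = 6.720e-11 J

Δt_max = (1.055e-34 J·s) / (2 × 6.720e-11 J)
Δt_max = 7.847e-25 s = 7.847 × 10^-25 s

Virtual particles with higher borrowed energy exist for shorter times.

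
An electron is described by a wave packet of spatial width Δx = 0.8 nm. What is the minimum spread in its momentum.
6.591 × 10^-26 kg·m/s

For a wave packet, the spatial width Δx and momentum spread Δp are related by the uncertainty principle:
ΔxΔp ≥ ℏ/2

The minimum momentum spread is:
Δp_min = ℏ/(2Δx)
Δp_min = (1.055e-34 J·s) / (2 × 8.000e-10 m)
Δp_min = 6.591e-26 kg·m/s

A wave packet cannot have both a well-defined position and well-defined momentum.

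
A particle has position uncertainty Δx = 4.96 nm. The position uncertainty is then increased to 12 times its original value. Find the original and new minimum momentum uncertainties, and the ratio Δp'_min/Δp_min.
Original Δp_min = 1.063 × 10^-26 kg·m/s; new Δp'_min = 8.859 × 10^-28 kg·m/s; ratio Δp'_min/Δp_min = 1/12.

From the uncertainty principle ΔxΔp ≥ ℏ/2, the minimum momentum uncertainty is Δp_min = ℏ/(2Δx).

Original (Δx = 4.96 nm = 4.960e-09 m):
Δp_min = (1.055e-34 J·s)/(2 × 4.960e-09 m) = 1.063e-26 kg·m/s

When Δx → 12Δx:
Δp'_min = ℏ/(2 × 12Δx) = (1/12) × ℏ/(2Δx) = (1/12) × Δp_min
Δp'_min = 1/12 × 1.063e-26 kg·m/s = 8.859e-28 kg·m/s

Since Δp_min ∝ 1/Δx, when Δx is increased to 12 times its original value, Δp_min decreases to 1/12 of its original value.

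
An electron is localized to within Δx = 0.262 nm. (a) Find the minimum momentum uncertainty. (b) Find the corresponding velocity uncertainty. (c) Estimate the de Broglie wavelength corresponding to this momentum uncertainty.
(a) Δp_min = 2.013 × 10^-25 kg·m/s
(b) Δv_min = 220.931 km/s
(c) λ_dB = 3.292 nm

Step-by-step:

(a) From the uncertainty principle:
Δp_min = ℏ/(2Δx) = (1.055e-34 J·s)/(2 × 2.620e-10 m) = 2.013e-25 kg·m/s

(b) The velocity uncertainty:
Δv = Δp/m = (2.013e-25 kg·m/s)/(9.109e-31 kg) = 2.209e+05 m/s = 220.931 km/s

(c) The de Broglie wavelength for this momentum:
λ = h/p = (6.626e-34 J·s)/(2.013e-25 kg·m/s) = 3.292e-09 m = 3.292 nm

Note: The de Broglie wavelength is comparable to the localization size, as expected from wave-particle duality.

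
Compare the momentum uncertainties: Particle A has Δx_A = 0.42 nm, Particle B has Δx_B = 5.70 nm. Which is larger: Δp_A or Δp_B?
Particle A has the larger minimum momentum uncertainty, by a factor of 13.57.

For each particle, the minimum momentum uncertainty is Δp_min = ℏ/(2Δx):

Particle A: Δp_A = ℏ/(2×4.200e-10 m) = 1.255e-25 kg·m/s
Particle B: Δp_B = ℏ/(2×5.700e-09 m) = 9.251e-27 kg·m/s

Ratio: Δp_A/Δp_B = 13.57

Since Δp_min ∝ 1/Δx, the particle with smaller position uncertainty (A) has larger momentum uncertainty.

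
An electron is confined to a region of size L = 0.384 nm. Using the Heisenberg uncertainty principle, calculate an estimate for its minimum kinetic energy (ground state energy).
64.595 meV

Using the uncertainty principle to estimate ground state energy:

1. The position uncertainty is approximately the confinement size:
   Δx ≈ L = 3.840e-10 m

2. From ΔxΔp ≥ ℏ/2, the minimum momentum uncertainty is:
   Δp ≈ ℏ/(2L) = 1.373e-25 kg·m/s

3. The kinetic energy is approximately:
   KE ≈ (Δp)²/(2m) = (1.373e-25)²/(2 × 9.109e-31 kg)
   KE ≈ 1.035e-20 J = 64.595 meV

This is an order-of-magnitude estimate of the ground state energy.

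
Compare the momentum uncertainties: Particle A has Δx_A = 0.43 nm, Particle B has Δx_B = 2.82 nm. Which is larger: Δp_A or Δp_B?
Particle A has the larger minimum momentum uncertainty, by a factor of 6.56.

For each particle, the minimum momentum uncertainty is Δp_min = ℏ/(2Δx):

Particle A: Δp_A = ℏ/(2×4.300e-10 m) = 1.226e-25 kg·m/s
Particle B: Δp_B = ℏ/(2×2.820e-09 m) = 1.870e-26 kg·m/s

Ratio: Δp_A/Δp_B = 6.56

Since Δp_min ∝ 1/Δx, the particle with smaller position uncertainty (A) has larger momentum uncertainty.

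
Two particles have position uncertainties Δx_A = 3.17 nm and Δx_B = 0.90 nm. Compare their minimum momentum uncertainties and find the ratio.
Particle B has the larger minimum momentum uncertainty, by a factor of 3.52.

For each particle, the minimum momentum uncertainty is Δp_min = ℏ/(2Δx):

Particle A: Δp_A = ℏ/(2×3.170e-09 m) = 1.663e-26 kg·m/s
Particle B: Δp_B = ℏ/(2×9.000e-10 m) = 5.859e-26 kg·m/s

Ratio: Δp_B/Δp_A = 3.52

Since Δp_min ∝ 1/Δx, the particle with smaller position uncertainty (B) has larger momentum uncertainty.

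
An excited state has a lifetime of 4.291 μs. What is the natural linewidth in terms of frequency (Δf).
18.545 kHz

Using the energy-time uncertainty principle and E = hf:
ΔEΔt ≥ ℏ/2
hΔf·Δt ≥ ℏ/2

The minimum frequency uncertainty is:
Δf = ℏ/(2hτ) = 1/(4πτ)
Δf = 1/(4π × 4.291e-06 s)
Δf = 1.855e+04 Hz = 18.545 kHz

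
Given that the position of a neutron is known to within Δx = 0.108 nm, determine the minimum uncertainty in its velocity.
291.492 m/s

Using the Heisenberg uncertainty principle and Δp = mΔv:
ΔxΔp ≥ ℏ/2
Δx(mΔv) ≥ ℏ/2

The minimum uncertainty in velocity is:
Δv_min = ℏ/(2mΔx)
Δv_min = (1.055e-34 J·s) / (2 × 1.675e-27 kg × 1.080e-10 m)
Δv_min = 2.915e+02 m/s = 291.492 m/s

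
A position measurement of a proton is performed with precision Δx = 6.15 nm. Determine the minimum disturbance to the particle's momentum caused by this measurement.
8.574 × 10^-27 kg·m/s

The uncertainty principle implies that measuring position disturbs momentum:
ΔxΔp ≥ ℏ/2

When we measure position with precision Δx, we necessarily introduce a momentum uncertainty:
Δp ≥ ℏ/(2Δx)
Δp_min = (1.055e-34 J·s) / (2 × 6.150e-09 m)
Δp_min = 8.574e-27 kg·m/s

The more precisely we measure position, the greater the momentum disturbance.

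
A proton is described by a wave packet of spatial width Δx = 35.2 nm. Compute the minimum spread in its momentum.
1.498 × 10^-27 kg·m/s

For a wave packet, the spatial width Δx and momentum spread Δp are related by the uncertainty principle:
ΔxΔp ≥ ℏ/2

The minimum momentum spread is:
Δp_min = ℏ/(2Δx)
Δp_min = (1.055e-34 J·s) / (2 × 3.520e-08 m)
Δp_min = 1.498e-27 kg·m/s

A wave packet cannot have both a well-defined position and well-defined momentum.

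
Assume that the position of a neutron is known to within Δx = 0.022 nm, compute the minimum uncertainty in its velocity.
1.431 km/s

Using the Heisenberg uncertainty principle and Δp = mΔv:
ΔxΔp ≥ ℏ/2
Δx(mΔv) ≥ ℏ/2

The minimum uncertainty in velocity is:
Δv_min = ℏ/(2mΔx)
Δv_min = (1.055e-34 J·s) / (2 × 1.675e-27 kg × 2.200e-11 m)
Δv_min = 1.431e+03 m/s = 1.431 km/s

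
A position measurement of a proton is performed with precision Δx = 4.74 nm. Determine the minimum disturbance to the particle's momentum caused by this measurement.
1.112 × 10^-26 kg·m/s

The uncertainty principle implies that measuring position disturbs momentum:
ΔxΔp ≥ ℏ/2

When we measure position with precision Δx, we necessarily introduce a momentum uncertainty:
Δp ≥ ℏ/(2Δx)
Δp_min = (1.055e-34 J·s) / (2 × 4.740e-09 m)
Δp_min = 1.112e-26 kg·m/s

The more precisely we measure position, the greater the momentum disturbance.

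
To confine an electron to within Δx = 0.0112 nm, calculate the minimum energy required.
75.932 eV

Localizing a particle requires giving it sufficient momentum uncertainty:

1. From uncertainty principle: Δp ≥ ℏ/(2Δx)
   Δp_min = (1.055e-34 J·s) / (2 × 1.120e-11 m)
   Δp_min = 4.708e-24 kg·m/s

2. This momentum uncertainty corresponds to kinetic energy:
   KE ≈ (Δp)²/(2m) = (4.708e-24)²/(2 × 9.109e-31 kg)
   KE = 1.217e-17 J = 75.932 eV

Tighter localization requires more energy.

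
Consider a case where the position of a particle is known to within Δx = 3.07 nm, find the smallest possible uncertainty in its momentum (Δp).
1.718 × 10^-26 kg·m/s

Using the Heisenberg uncertainty principle:
ΔxΔp ≥ ℏ/2

The minimum uncertainty in momentum is:
Δp_min = ℏ/(2Δx)
Δp_min = (1.055e-34 J·s) / (2 × 3.070e-09 m)
Δp_min = 1.718e-26 kg·m/s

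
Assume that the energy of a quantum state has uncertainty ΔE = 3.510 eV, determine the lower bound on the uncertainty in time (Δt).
93.762 as

Using the energy-time uncertainty principle:
ΔEΔt ≥ ℏ/2

The minimum uncertainty in time is:
Δt_min = ℏ/(2ΔE)
Δt_min = (1.055e-34 J·s) / (2 × 5.624e-19 J)
Δt_min = 9.376e-17 s = 93.762 as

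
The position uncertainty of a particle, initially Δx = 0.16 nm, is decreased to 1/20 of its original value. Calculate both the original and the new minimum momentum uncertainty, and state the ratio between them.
Original Δp_min = 3.296 × 10^-25 kg·m/s; new Δp'_min = 6.591 × 10^-24 kg·m/s; ratio Δp'_min/Δp_min = 20.

From the uncertainty principle ΔxΔp ≥ ℏ/2, the minimum momentum uncertainty is Δp_min = ℏ/(2Δx).

Original (Δx = 0.16 nm = 1.600e-10 m):
Δp_min = (1.055e-34 J·s)/(2 × 1.600e-10 m) = 3.296e-25 kg·m/s

When Δx → (1/20)Δx:
Δp'_min = ℏ/(2 × (1/20)Δx) = 20 × ℏ/(2Δx) = 20 × Δp_min
Δp'_min = 20 × 3.296e-25 kg·m/s = 6.591e-24 kg·m/s

Since Δp_min ∝ 1/Δx, when Δx is decreased to 1/20 of its original value, Δp_min increases to 20 times its original value.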